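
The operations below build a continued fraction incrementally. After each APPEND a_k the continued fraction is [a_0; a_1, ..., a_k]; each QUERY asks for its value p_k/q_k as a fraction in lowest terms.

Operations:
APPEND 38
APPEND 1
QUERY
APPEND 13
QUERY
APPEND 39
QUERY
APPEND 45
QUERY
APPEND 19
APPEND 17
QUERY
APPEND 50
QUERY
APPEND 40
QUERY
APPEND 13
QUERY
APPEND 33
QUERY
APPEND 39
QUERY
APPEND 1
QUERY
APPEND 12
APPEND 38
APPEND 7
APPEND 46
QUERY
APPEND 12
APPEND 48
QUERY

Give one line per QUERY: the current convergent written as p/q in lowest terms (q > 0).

39/1
545/14
21294/547
958775/24629
311005098/7989095
15568492919/399923248
623050721858/16004919015
8115227877073/208463870443
268425570665267/6895312643634
10476712483822486/269125656972169
10745138054487753/276020969615803
1721104987367761975259/44211723015083341969
994867973896453417099403/25556155854127788118801

APPEND 38: p_0 = 38·1 + 0 = 38, q_0 = 38·0 + 1 = 1 → 38/1
APPEND 1: p_1 = 1·38 + 1 = 39, q_1 = 1·1 + 0 = 1 → 39/1
APPEND 13: p_2 = 13·39 + 38 = 545, q_2 = 13·1 + 1 = 14 → 545/14
APPEND 39: p_3 = 39·545 + 39 = 21294, q_3 = 39·14 + 1 = 547 → 21294/547
APPEND 45: p_4 = 45·21294 + 545 = 958775, q_4 = 45·547 + 14 = 24629 → 958775/24629
APPEND 19: p_5 = 19·958775 + 21294 = 18238019, q_5 = 19·24629 + 547 = 468498 → 18238019/468498
APPEND 17: p_6 = 17·18238019 + 958775 = 311005098, q_6 = 17·468498 + 24629 = 7989095 → 311005098/7989095
APPEND 50: p_7 = 50·311005098 + 18238019 = 15568492919, q_7 = 50·7989095 + 468498 = 399923248 → 15568492919/399923248
APPEND 40: p_8 = 40·15568492919 + 311005098 = 623050721858, q_8 = 40·399923248 + 7989095 = 16004919015 → 623050721858/16004919015
APPEND 13: p_9 = 13·623050721858 + 15568492919 = 8115227877073, q_9 = 13·16004919015 + 399923248 = 208463870443 → 8115227877073/208463870443
APPEND 33: p_10 = 33·8115227877073 + 623050721858 = 268425570665267, q_10 = 33·208463870443 + 16004919015 = 6895312643634 → 268425570665267/6895312643634
APPEND 39: p_11 = 39·268425570665267 + 8115227877073 = 10476712483822486, q_11 = 39·6895312643634 + 208463870443 = 269125656972169 → 10476712483822486/269125656972169
APPEND 1: p_12 = 1·10476712483822486 + 268425570665267 = 10745138054487753, q_12 = 1·269125656972169 + 6895312643634 = 276020969615803 → 10745138054487753/276020969615803
APPEND 12: p_13 = 12·10745138054487753 + 10476712483822486 = 139418369137675522, q_13 = 12·276020969615803 + 269125656972169 = 3581377292361805 → 139418369137675522/3581377292361805
APPEND 38: p_14 = 38·139418369137675522 + 10745138054487753 = 5308643165286157589, q_14 = 38·3581377292361805 + 276020969615803 = 136368358079364393 → 5308643165286157589/136368358079364393
APPEND 7: p_15 = 7·5308643165286157589 + 139418369137675522 = 37299920526140778645, q_15 = 7·136368358079364393 + 3581377292361805 = 958159883847912556 → 37299920526140778645/958159883847912556
APPEND 46: p_16 = 46·37299920526140778645 + 5308643165286157589 = 1721104987367761975259, q_16 = 46·958159883847912556 + 136368358079364393 = 44211723015083341969 → 1721104987367761975259/44211723015083341969
APPEND 12: p_17 = 12·1721104987367761975259 + 37299920526140778645 = 20690559768939284481753, q_17 = 12·44211723015083341969 + 958159883847912556 = 531498836064848016184 → 20690559768939284481753/531498836064848016184
APPEND 48: p_18 = 48·20690559768939284481753 + 1721104987367761975259 = 994867973896453417099403, q_18 = 48·531498836064848016184 + 44211723015083341969 = 25556155854127788118801 → 994867973896453417099403/25556155854127788118801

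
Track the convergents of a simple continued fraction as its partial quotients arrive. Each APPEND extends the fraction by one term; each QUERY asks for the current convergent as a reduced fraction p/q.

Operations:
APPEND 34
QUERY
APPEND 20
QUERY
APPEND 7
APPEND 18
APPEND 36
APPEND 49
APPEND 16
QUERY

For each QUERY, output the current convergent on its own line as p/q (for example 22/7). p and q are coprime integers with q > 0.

APPEND 34: p_0 = 34·1 + 0 = 34, q_0 = 34·0 + 1 = 1 → 34/1
APPEND 20: p_1 = 20·34 + 1 = 681, q_1 = 20·1 + 0 = 20 → 681/20
APPEND 7: p_2 = 7·681 + 34 = 4801, q_2 = 7·20 + 1 = 141 → 4801/141
APPEND 18: p_3 = 18·4801 + 681 = 87099, q_3 = 18·141 + 20 = 2558 → 87099/2558
APPEND 36: p_4 = 36·87099 + 4801 = 3140365, q_4 = 36·2558 + 141 = 92229 → 3140365/92229
APPEND 49: p_5 = 49·3140365 + 87099 = 153964984, q_5 = 49·92229 + 2558 = 4521779 → 153964984/4521779
APPEND 16: p_6 = 16·153964984 + 3140365 = 2466580109, q_6 = 16·4521779 + 92229 = 72440693 → 2466580109/72440693

34/1
681/20
2466580109/72440693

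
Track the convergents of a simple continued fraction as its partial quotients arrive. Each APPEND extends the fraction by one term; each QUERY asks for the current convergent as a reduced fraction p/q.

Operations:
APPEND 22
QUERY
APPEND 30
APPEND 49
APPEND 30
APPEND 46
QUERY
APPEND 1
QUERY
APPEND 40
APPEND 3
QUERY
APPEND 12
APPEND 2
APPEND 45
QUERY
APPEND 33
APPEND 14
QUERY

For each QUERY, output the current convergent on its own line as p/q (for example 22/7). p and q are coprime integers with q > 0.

APPEND 22: p_0 = 22·1 + 0 = 22, q_0 = 22·0 + 1 = 1 → 22/1
APPEND 30: p_1 = 30·22 + 1 = 661, q_1 = 30·1 + 0 = 30 → 661/30
APPEND 49: p_2 = 49·661 + 22 = 32411, q_2 = 49·30 + 1 = 1471 → 32411/1471
APPEND 30: p_3 = 30·32411 + 661 = 972991, q_3 = 30·1471 + 30 = 44160 → 972991/44160
APPEND 46: p_4 = 46·972991 + 32411 = 44789997, q_4 = 46·44160 + 1471 = 2032831 → 44789997/2032831
APPEND 1: p_5 = 1·44789997 + 972991 = 45762988, q_5 = 1·2032831 + 44160 = 2076991 → 45762988/2076991
APPEND 40: p_6 = 40·45762988 + 44789997 = 1875309517, q_6 = 40·2076991 + 2032831 = 85112471 → 1875309517/85112471
APPEND 3: p_7 = 3·1875309517 + 45762988 = 5671691539, q_7 = 3·85112471 + 2076991 = 257414404 → 5671691539/257414404
APPEND 12: p_8 = 12·5671691539 + 1875309517 = 69935607985, q_8 = 12·257414404 + 85112471 = 3174085319 → 69935607985/3174085319
APPEND 2: p_9 = 2·69935607985 + 5671691539 = 145542907509, q_9 = 2·3174085319 + 257414404 = 6605585042 → 145542907509/6605585042
APPEND 45: p_10 = 45·145542907509 + 69935607985 = 6619366445890, q_10 = 45·6605585042 + 3174085319 = 300425412209 → 6619366445890/300425412209
APPEND 33: p_11 = 33·6619366445890 + 145542907509 = 218584635621879, q_11 = 33·300425412209 + 6605585042 = 9920644187939 → 218584635621879/9920644187939
APPEND 14: p_12 = 14·218584635621879 + 6619366445890 = 3066804265152196, q_12 = 14·9920644187939 + 300425412209 = 139189444043355 → 3066804265152196/139189444043355

22/1
44789997/2032831
45762988/2076991
5671691539/257414404
6619366445890/300425412209
3066804265152196/139189444043355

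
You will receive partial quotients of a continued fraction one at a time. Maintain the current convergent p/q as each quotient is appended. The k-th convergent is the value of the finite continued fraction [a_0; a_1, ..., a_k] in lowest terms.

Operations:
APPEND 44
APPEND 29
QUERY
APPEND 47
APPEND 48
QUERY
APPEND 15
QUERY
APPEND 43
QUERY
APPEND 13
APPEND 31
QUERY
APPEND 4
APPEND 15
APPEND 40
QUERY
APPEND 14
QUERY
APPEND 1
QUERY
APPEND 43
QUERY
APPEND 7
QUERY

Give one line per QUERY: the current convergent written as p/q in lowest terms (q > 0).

APPEND 44: p_0 = 44·1 + 0 = 44, q_0 = 44·0 + 1 = 1 → 44/1
APPEND 29: p_1 = 29·44 + 1 = 1277, q_1 = 29·1 + 0 = 29 → 1277/29
APPEND 47: p_2 = 47·1277 + 44 = 60063, q_2 = 47·29 + 1 = 1364 → 60063/1364
APPEND 48: p_3 = 48·60063 + 1277 = 2884301, q_3 = 48·1364 + 29 = 65501 → 2884301/65501
APPEND 15: p_4 = 15·2884301 + 60063 = 43324578, q_4 = 15·65501 + 1364 = 983879 → 43324578/983879
APPEND 43: p_5 = 43·43324578 + 2884301 = 1865841155, q_5 = 43·983879 + 65501 = 42372298 → 1865841155/42372298
APPEND 13: p_6 = 13·1865841155 + 43324578 = 24299259593, q_6 = 13·42372298 + 983879 = 551823753 → 24299259593/551823753
APPEND 31: p_7 = 31·24299259593 + 1865841155 = 755142888538, q_7 = 31·551823753 + 42372298 = 17148908641 → 755142888538/17148908641
APPEND 4: p_8 = 4·755142888538 + 24299259593 = 3044870813745, q_8 = 4·17148908641 + 551823753 = 69147458317 → 3044870813745/69147458317
APPEND 15: p_9 = 15·3044870813745 + 755142888538 = 46428205094713, q_9 = 15·69147458317 + 17148908641 = 1054360783396 → 46428205094713/1054360783396
APPEND 40: p_10 = 40·46428205094713 + 3044870813745 = 1860173074602265, q_10 = 40·1054360783396 + 69147458317 = 42243578794157 → 1860173074602265/42243578794157
APPEND 14: p_11 = 14·1860173074602265 + 46428205094713 = 26088851249526423, q_11 = 14·42243578794157 + 1054360783396 = 592464463901594 → 26088851249526423/592464463901594
APPEND 1: p_12 = 1·26088851249526423 + 1860173074602265 = 27949024324128688, q_12 = 1·592464463901594 + 42243578794157 = 634708042695751 → 27949024324128688/634708042695751
APPEND 43: p_13 = 43·27949024324128688 + 26088851249526423 = 1227896897187060007, q_13 = 43·634708042695751 + 592464463901594 = 27884910299818887 → 1227896897187060007/27884910299818887
APPEND 7: p_14 = 7·1227896897187060007 + 27949024324128688 = 8623227304633548737, q_14 = 7·27884910299818887 + 634708042695751 = 195829080141427960 → 8623227304633548737/195829080141427960

1277/29
2884301/65501
43324578/983879
1865841155/42372298
755142888538/17148908641
1860173074602265/42243578794157
26088851249526423/592464463901594
27949024324128688/634708042695751
1227896897187060007/27884910299818887
8623227304633548737/195829080141427960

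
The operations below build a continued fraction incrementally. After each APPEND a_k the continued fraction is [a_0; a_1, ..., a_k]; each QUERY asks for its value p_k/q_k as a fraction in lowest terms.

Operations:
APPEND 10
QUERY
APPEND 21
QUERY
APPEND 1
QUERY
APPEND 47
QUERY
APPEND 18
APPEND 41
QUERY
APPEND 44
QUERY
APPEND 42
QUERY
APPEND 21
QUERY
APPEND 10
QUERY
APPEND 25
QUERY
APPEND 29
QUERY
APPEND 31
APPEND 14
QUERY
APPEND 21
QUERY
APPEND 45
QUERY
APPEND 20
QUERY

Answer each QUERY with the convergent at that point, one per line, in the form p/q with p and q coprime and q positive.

10/1
211/21
221/22
10598/1055
7840983/780547
345194237/34363080
14505998937/1444029907
304971171914/30358991127
3064217718077/305033941177
76910414123839/7656207520552
2233466227309408/222335052037185
972634554677326226/96822934541463203
20494640011684566233/2040181668191400550
923231435080482806711/91904998003154487953
18485123341621340700453/1840140141731281159610

APPEND 10: p_0 = 10·1 + 0 = 10, q_0 = 10·0 + 1 = 1 → 10/1
APPEND 21: p_1 = 21·10 + 1 = 211, q_1 = 21·1 + 0 = 21 → 211/21
APPEND 1: p_2 = 1·211 + 10 = 221, q_2 = 1·21 + 1 = 22 → 221/22
APPEND 47: p_3 = 47·221 + 211 = 10598, q_3 = 47·22 + 21 = 1055 → 10598/1055
APPEND 18: p_4 = 18·10598 + 221 = 190985, q_4 = 18·1055 + 22 = 19012 → 190985/19012
APPEND 41: p_5 = 41·190985 + 10598 = 7840983, q_5 = 41·19012 + 1055 = 780547 → 7840983/780547
APPEND 44: p_6 = 44·7840983 + 190985 = 345194237, q_6 = 44·780547 + 19012 = 34363080 → 345194237/34363080
APPEND 42: p_7 = 42·345194237 + 7840983 = 14505998937, q_7 = 42·34363080 + 780547 = 1444029907 → 14505998937/1444029907
APPEND 21: p_8 = 21·14505998937 + 345194237 = 304971171914, q_8 = 21·1444029907 + 34363080 = 30358991127 → 304971171914/30358991127
APPEND 10: p_9 = 10·304971171914 + 14505998937 = 3064217718077, q_9 = 10·30358991127 + 1444029907 = 305033941177 → 3064217718077/305033941177
APPEND 25: p_10 = 25·3064217718077 + 304971171914 = 76910414123839, q_10 = 25·305033941177 + 30358991127 = 7656207520552 → 76910414123839/7656207520552
APPEND 29: p_11 = 29·76910414123839 + 3064217718077 = 2233466227309408, q_11 = 29·7656207520552 + 305033941177 = 222335052037185 → 2233466227309408/222335052037185
APPEND 31: p_12 = 31·2233466227309408 + 76910414123839 = 69314363460715487, q_12 = 31·222335052037185 + 7656207520552 = 6900042820673287 → 69314363460715487/6900042820673287
APPEND 14: p_13 = 14·69314363460715487 + 2233466227309408 = 972634554677326226, q_13 = 14·6900042820673287 + 222335052037185 = 96822934541463203 → 972634554677326226/96822934541463203
APPEND 21: p_14 = 21·972634554677326226 + 69314363460715487 = 20494640011684566233, q_14 = 21·96822934541463203 + 6900042820673287 = 2040181668191400550 → 20494640011684566233/2040181668191400550
APPEND 45: p_15 = 45·20494640011684566233 + 972634554677326226 = 923231435080482806711, q_15 = 45·2040181668191400550 + 96822934541463203 = 91904998003154487953 → 923231435080482806711/91904998003154487953
APPEND 20: p_16 = 20·923231435080482806711 + 20494640011684566233 = 18485123341621340700453, q_16 = 20·91904998003154487953 + 2040181668191400550 = 1840140141731281159610 → 18485123341621340700453/1840140141731281159610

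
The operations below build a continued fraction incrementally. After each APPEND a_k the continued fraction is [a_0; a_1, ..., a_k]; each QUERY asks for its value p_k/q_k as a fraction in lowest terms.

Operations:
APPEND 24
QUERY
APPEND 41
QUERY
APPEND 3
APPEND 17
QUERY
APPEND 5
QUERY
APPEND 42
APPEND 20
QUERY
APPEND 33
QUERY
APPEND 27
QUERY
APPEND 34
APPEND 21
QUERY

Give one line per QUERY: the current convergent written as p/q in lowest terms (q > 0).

APPEND 24: p_0 = 24·1 + 0 = 24, q_0 = 24·0 + 1 = 1 → 24/1
APPEND 41: p_1 = 41·24 + 1 = 985, q_1 = 41·1 + 0 = 41 → 985/41
APPEND 3: p_2 = 3·985 + 24 = 2979, q_2 = 3·41 + 1 = 124 → 2979/124
APPEND 17: p_3 = 17·2979 + 985 = 51628, q_3 = 17·124 + 41 = 2149 → 51628/2149
APPEND 5: p_4 = 5·51628 + 2979 = 261119, q_4 = 5·2149 + 124 = 10869 → 261119/10869
APPEND 42: p_5 = 42·261119 + 51628 = 11018626, q_5 = 42·10869 + 2149 = 458647 → 11018626/458647
APPEND 20: p_6 = 20·11018626 + 261119 = 220633639, q_6 = 20·458647 + 10869 = 9183809 → 220633639/9183809
APPEND 33: p_7 = 33·220633639 + 11018626 = 7291928713, q_7 = 33·9183809 + 458647 = 303524344 → 7291928713/303524344
APPEND 27: p_8 = 27·7291928713 + 220633639 = 197102708890, q_8 = 27·303524344 + 9183809 = 8204341097 → 197102708890/8204341097
APPEND 34: p_9 = 34·197102708890 + 7291928713 = 6708784030973, q_9 = 34·8204341097 + 303524344 = 279251121642 → 6708784030973/279251121642
APPEND 21: p_10 = 21·6708784030973 + 197102708890 = 141081567359323, q_10 = 21·279251121642 + 8204341097 = 5872477895579 → 141081567359323/5872477895579

24/1
985/41
51628/2149
261119/10869
220633639/9183809
7291928713/303524344
197102708890/8204341097
141081567359323/5872477895579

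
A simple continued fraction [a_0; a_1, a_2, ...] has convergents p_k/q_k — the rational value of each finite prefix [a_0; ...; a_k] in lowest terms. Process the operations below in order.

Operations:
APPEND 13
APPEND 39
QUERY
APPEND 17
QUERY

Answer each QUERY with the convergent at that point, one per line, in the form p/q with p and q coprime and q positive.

508/39
8649/664

APPEND 13: p_0 = 13·1 + 0 = 13, q_0 = 13·0 + 1 = 1 → 13/1
APPEND 39: p_1 = 39·13 + 1 = 508, q_1 = 39·1 + 0 = 39 → 508/39
APPEND 17: p_2 = 17·508 + 13 = 8649, q_2 = 17·39 + 1 = 664 → 8649/664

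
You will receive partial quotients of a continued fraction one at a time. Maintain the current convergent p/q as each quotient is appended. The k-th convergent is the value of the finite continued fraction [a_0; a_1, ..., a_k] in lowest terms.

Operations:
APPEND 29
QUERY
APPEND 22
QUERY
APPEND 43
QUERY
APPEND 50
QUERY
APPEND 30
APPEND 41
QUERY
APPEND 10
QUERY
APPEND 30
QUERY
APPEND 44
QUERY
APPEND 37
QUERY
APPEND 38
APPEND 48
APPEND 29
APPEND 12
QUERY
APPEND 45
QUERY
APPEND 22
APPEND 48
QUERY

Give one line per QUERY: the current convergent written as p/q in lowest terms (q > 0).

APPEND 29: p_0 = 29·1 + 0 = 29, q_0 = 29·0 + 1 = 1 → 29/1
APPEND 22: p_1 = 22·29 + 1 = 639, q_1 = 22·1 + 0 = 22 → 639/22
APPEND 43: p_2 = 43·639 + 29 = 27506, q_2 = 43·22 + 1 = 947 → 27506/947
APPEND 50: p_3 = 50·27506 + 639 = 1375939, q_3 = 50·947 + 22 = 47372 → 1375939/47372
APPEND 30: p_4 = 30·1375939 + 27506 = 41305676, q_4 = 30·47372 + 947 = 1422107 → 41305676/1422107
APPEND 41: p_5 = 41·41305676 + 1375939 = 1694908655, q_5 = 41·1422107 + 47372 = 58353759 → 1694908655/58353759
APPEND 10: p_6 = 10·1694908655 + 41305676 = 16990392226, q_6 = 10·58353759 + 1422107 = 584959697 → 16990392226/584959697
APPEND 30: p_7 = 30·16990392226 + 1694908655 = 511406675435, q_7 = 30·584959697 + 58353759 = 17607144669 → 511406675435/17607144669
APPEND 44: p_8 = 44·511406675435 + 16990392226 = 22518884111366, q_8 = 44·17607144669 + 584959697 = 775299325133 → 22518884111366/775299325133
APPEND 37: p_9 = 37·22518884111366 + 511406675435 = 833710118795977, q_9 = 37·775299325133 + 17607144669 = 28703682174590 → 833710118795977/28703682174590
APPEND 38: p_10 = 38·833710118795977 + 22518884111366 = 31703503398358492, q_10 = 38·28703682174590 + 775299325133 = 1091515221959553 → 31703503398358492/1091515221959553
APPEND 48: p_11 = 48·31703503398358492 + 833710118795977 = 1522601873240003593, q_11 = 48·1091515221959553 + 28703682174590 = 52421434336233134 → 1522601873240003593/52421434336233134
APPEND 29: p_12 = 29·1522601873240003593 + 31703503398358492 = 44187157827358462689, q_12 = 29·52421434336233134 + 1091515221959553 = 1521313110972720439 → 44187157827358462689/1521313110972720439
APPEND 12: p_13 = 12·44187157827358462689 + 1522601873240003593 = 531768495801541555861, q_13 = 12·1521313110972720439 + 52421434336233134 = 18308178766008878402 → 531768495801541555861/18308178766008878402
APPEND 45: p_14 = 45·531768495801541555861 + 44187157827358462689 = 23973769468896728476434, q_14 = 45·18308178766008878402 + 1521313110972720439 = 825389357581372248529 → 23973769468896728476434/825389357581372248529
APPEND 22: p_15 = 22·23973769468896728476434 + 531768495801541555861 = 527954696811529568037409, q_15 = 22·825389357581372248529 + 18308178766008878402 = 18176874045556198346040 → 527954696811529568037409/18176874045556198346040
APPEND 48: p_16 = 48·527954696811529568037409 + 23973769468896728476434 = 25365799216422315994272066, q_16 = 48·18176874045556198346040 + 825389357581372248529 = 873315343544278892858449 → 25365799216422315994272066/873315343544278892858449

29/1
639/22
27506/947
1375939/47372
1694908655/58353759
16990392226/584959697
511406675435/17607144669
22518884111366/775299325133
833710118795977/28703682174590
531768495801541555861/18308178766008878402
23973769468896728476434/825389357581372248529
25365799216422315994272066/873315343544278892858449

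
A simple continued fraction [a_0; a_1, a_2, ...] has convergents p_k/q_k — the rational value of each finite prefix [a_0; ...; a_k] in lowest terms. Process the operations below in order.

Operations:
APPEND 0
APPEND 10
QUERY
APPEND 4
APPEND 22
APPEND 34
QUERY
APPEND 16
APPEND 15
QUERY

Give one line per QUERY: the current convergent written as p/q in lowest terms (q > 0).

1/10
3030/31049
731565/7496489

APPEND 0: p_0 = 0·1 + 0 = 0, q_0 = 0·0 + 1 = 1 → 0/1
APPEND 10: p_1 = 10·0 + 1 = 1, q_1 = 10·1 + 0 = 10 → 1/10
APPEND 4: p_2 = 4·1 + 0 = 4, q_2 = 4·10 + 1 = 41 → 4/41
APPEND 22: p_3 = 22·4 + 1 = 89, q_3 = 22·41 + 10 = 912 → 89/912
APPEND 34: p_4 = 34·89 + 4 = 3030, q_4 = 34·912 + 41 = 31049 → 3030/31049
APPEND 16: p_5 = 16·3030 + 89 = 48569, q_5 = 16·31049 + 912 = 497696 → 48569/497696
APPEND 15: p_6 = 15·48569 + 3030 = 731565, q_6 = 15·497696 + 31049 = 7496489 → 731565/7496489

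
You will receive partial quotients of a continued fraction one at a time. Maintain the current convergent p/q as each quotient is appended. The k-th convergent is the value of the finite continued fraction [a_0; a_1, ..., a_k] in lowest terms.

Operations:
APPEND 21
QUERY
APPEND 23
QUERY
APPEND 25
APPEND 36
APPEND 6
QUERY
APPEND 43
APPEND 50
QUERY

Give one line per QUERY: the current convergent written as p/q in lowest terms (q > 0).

APPEND 21: p_0 = 21·1 + 0 = 21, q_0 = 21·0 + 1 = 1 → 21/1
APPEND 23: p_1 = 23·21 + 1 = 484, q_1 = 23·1 + 0 = 23 → 484/23
APPEND 25: p_2 = 25·484 + 21 = 12121, q_2 = 25·23 + 1 = 576 → 12121/576
APPEND 36: p_3 = 36·12121 + 484 = 436840, q_3 = 36·576 + 23 = 20759 → 436840/20759
APPEND 6: p_4 = 6·436840 + 12121 = 2633161, q_4 = 6·20759 + 576 = 125130 → 2633161/125130
APPEND 43: p_5 = 43·2633161 + 436840 = 113662763, q_5 = 43·125130 + 20759 = 5401349 → 113662763/5401349
APPEND 50: p_6 = 50·113662763 + 2633161 = 5685771311, q_6 = 50·5401349 + 125130 = 270192580 → 5685771311/270192580

21/1
484/23
2633161/125130
5685771311/270192580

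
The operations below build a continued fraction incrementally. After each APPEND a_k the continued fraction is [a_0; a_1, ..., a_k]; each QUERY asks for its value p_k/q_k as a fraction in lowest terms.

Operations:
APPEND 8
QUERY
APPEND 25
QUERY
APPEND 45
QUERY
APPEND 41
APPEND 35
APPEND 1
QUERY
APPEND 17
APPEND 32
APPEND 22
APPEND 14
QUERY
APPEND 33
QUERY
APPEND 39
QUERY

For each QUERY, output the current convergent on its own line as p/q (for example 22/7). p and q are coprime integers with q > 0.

APPEND 8: p_0 = 8·1 + 0 = 8, q_0 = 8·0 + 1 = 1 → 8/1
APPEND 25: p_1 = 25·8 + 1 = 201, q_1 = 25·1 + 0 = 25 → 201/25
APPEND 45: p_2 = 45·201 + 8 = 9053, q_2 = 45·25 + 1 = 1126 → 9053/1126
APPEND 41: p_3 = 41·9053 + 201 = 371374, q_3 = 41·1126 + 25 = 46191 → 371374/46191
APPEND 35: p_4 = 35·371374 + 9053 = 13007143, q_4 = 35·46191 + 1126 = 1617811 → 13007143/1617811
APPEND 1: p_5 = 1·13007143 + 371374 = 13378517, q_5 = 1·1617811 + 46191 = 1664002 → 13378517/1664002
APPEND 17: p_6 = 17·13378517 + 13007143 = 240441932, q_6 = 17·1664002 + 1617811 = 29905845 → 240441932/29905845
APPEND 32: p_7 = 32·240441932 + 13378517 = 7707520341, q_7 = 32·29905845 + 1664002 = 958651042 → 7707520341/958651042
APPEND 22: p_8 = 22·7707520341 + 240441932 = 169805889434, q_8 = 22·958651042 + 29905845 = 21120228769 → 169805889434/21120228769
APPEND 14: p_9 = 14·169805889434 + 7707520341 = 2384989972417, q_9 = 14·21120228769 + 958651042 = 296641853808 → 2384989972417/296641853808
APPEND 33: p_10 = 33·2384989972417 + 169805889434 = 78874474979195, q_10 = 33·296641853808 + 21120228769 = 9810301404433 → 78874474979195/9810301404433
APPEND 39: p_11 = 39·78874474979195 + 2384989972417 = 3078489514161022, q_11 = 39·9810301404433 + 296641853808 = 382898396626695 → 3078489514161022/382898396626695

8/1
201/25
9053/1126
13378517/1664002
2384989972417/296641853808
78874474979195/9810301404433
3078489514161022/382898396626695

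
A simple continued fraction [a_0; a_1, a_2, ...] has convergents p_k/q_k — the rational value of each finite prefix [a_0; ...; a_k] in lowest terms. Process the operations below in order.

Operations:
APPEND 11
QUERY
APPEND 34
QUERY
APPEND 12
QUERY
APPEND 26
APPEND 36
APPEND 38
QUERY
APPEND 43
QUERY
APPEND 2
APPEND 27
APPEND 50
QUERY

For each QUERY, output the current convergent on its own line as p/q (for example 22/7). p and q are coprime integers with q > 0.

11/1
375/34
4511/409
161249327/14620034
6937961368/629045919
19311117525513/1750886035022

APPEND 11: p_0 = 11·1 + 0 = 11, q_0 = 11·0 + 1 = 1 → 11/1
APPEND 34: p_1 = 34·11 + 1 = 375, q_1 = 34·1 + 0 = 34 → 375/34
APPEND 12: p_2 = 12·375 + 11 = 4511, q_2 = 12·34 + 1 = 409 → 4511/409
APPEND 26: p_3 = 26·4511 + 375 = 117661, q_3 = 26·409 + 34 = 10668 → 117661/10668
APPEND 36: p_4 = 36·117661 + 4511 = 4240307, q_4 = 36·10668 + 409 = 384457 → 4240307/384457
APPEND 38: p_5 = 38·4240307 + 117661 = 161249327, q_5 = 38·384457 + 10668 = 14620034 → 161249327/14620034
APPEND 43: p_6 = 43·161249327 + 4240307 = 6937961368, q_6 = 43·14620034 + 384457 = 629045919 → 6937961368/629045919
APPEND 2: p_7 = 2·6937961368 + 161249327 = 14037172063, q_7 = 2·629045919 + 14620034 = 1272711872 → 14037172063/1272711872
APPEND 27: p_8 = 27·14037172063 + 6937961368 = 385941607069, q_8 = 27·1272711872 + 629045919 = 34992266463 → 385941607069/34992266463
APPEND 50: p_9 = 50·385941607069 + 14037172063 = 19311117525513, q_9 = 50·34992266463 + 1272711872 = 1750886035022 → 19311117525513/1750886035022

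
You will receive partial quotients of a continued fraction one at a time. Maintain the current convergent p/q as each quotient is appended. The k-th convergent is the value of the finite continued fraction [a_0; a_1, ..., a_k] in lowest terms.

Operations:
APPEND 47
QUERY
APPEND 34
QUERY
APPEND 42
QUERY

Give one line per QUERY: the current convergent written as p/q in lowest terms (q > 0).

47/1
1599/34
67205/1429

APPEND 47: p_0 = 47·1 + 0 = 47, q_0 = 47·0 + 1 = 1 → 47/1
APPEND 34: p_1 = 34·47 + 1 = 1599, q_1 = 34·1 + 0 = 34 → 1599/34
APPEND 42: p_2 = 42·1599 + 47 = 67205, q_2 = 42·34 + 1 = 1429 → 67205/1429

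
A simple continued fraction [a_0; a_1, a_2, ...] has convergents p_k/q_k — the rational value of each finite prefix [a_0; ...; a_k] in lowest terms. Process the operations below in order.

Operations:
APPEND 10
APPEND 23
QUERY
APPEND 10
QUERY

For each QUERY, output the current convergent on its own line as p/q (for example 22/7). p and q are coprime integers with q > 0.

APPEND 10: p_0 = 10·1 + 0 = 10, q_0 = 10·0 + 1 = 1 → 10/1
APPEND 23: p_1 = 23·10 + 1 = 231, q_1 = 23·1 + 0 = 23 → 231/23
APPEND 10: p_2 = 10·231 + 10 = 2320, q_2 = 10·23 + 1 = 231 → 2320/231

231/23
2320/231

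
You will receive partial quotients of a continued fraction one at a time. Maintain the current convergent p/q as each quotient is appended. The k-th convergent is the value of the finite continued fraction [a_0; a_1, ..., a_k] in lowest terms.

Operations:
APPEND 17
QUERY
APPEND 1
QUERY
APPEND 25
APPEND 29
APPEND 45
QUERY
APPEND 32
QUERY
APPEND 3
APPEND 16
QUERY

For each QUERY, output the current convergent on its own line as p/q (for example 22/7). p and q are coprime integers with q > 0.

17/1
18/1
610712/34001
19556345/1088787
968032297/53894579

APPEND 17: p_0 = 17·1 + 0 = 17, q_0 = 17·0 + 1 = 1 → 17/1
APPEND 1: p_1 = 1·17 + 1 = 18, q_1 = 1·1 + 0 = 1 → 18/1
APPEND 25: p_2 = 25·18 + 17 = 467, q_2 = 25·1 + 1 = 26 → 467/26
APPEND 29: p_3 = 29·467 + 18 = 13561, q_3 = 29·26 + 1 = 755 → 13561/755
APPEND 45: p_4 = 45·13561 + 467 = 610712, q_4 = 45·755 + 26 = 34001 → 610712/34001
APPEND 32: p_5 = 32·610712 + 13561 = 19556345, q_5 = 32·34001 + 755 = 1088787 → 19556345/1088787
APPEND 3: p_6 = 3·19556345 + 610712 = 59279747, q_6 = 3·1088787 + 34001 = 3300362 → 59279747/3300362
APPEND 16: p_7 = 16·59279747 + 19556345 = 968032297, q_7 = 16·3300362 + 1088787 = 53894579 → 968032297/53894579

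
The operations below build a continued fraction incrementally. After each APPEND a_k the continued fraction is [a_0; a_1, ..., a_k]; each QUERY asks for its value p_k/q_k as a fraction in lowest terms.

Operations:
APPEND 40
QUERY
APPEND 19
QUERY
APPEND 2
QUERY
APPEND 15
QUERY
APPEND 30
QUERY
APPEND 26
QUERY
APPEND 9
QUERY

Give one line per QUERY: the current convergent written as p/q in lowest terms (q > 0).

40/1
761/19
1562/39
24191/604
727292/18159
18933783/472738
171131339/4272801

APPEND 40: p_0 = 40·1 + 0 = 40, q_0 = 40·0 + 1 = 1 → 40/1
APPEND 19: p_1 = 19·40 + 1 = 761, q_1 = 19·1 + 0 = 19 → 761/19
APPEND 2: p_2 = 2·761 + 40 = 1562, q_2 = 2·19 + 1 = 39 → 1562/39
APPEND 15: p_3 = 15·1562 + 761 = 24191, q_3 = 15·39 + 19 = 604 → 24191/604
APPEND 30: p_4 = 30·24191 + 1562 = 727292, q_4 = 30·604 + 39 = 18159 → 727292/18159
APPEND 26: p_5 = 26·727292 + 24191 = 18933783, q_5 = 26·18159 + 604 = 472738 → 18933783/472738
APPEND 9: p_6 = 9·18933783 + 727292 = 171131339, q_6 = 9·472738 + 18159 = 4272801 → 171131339/4272801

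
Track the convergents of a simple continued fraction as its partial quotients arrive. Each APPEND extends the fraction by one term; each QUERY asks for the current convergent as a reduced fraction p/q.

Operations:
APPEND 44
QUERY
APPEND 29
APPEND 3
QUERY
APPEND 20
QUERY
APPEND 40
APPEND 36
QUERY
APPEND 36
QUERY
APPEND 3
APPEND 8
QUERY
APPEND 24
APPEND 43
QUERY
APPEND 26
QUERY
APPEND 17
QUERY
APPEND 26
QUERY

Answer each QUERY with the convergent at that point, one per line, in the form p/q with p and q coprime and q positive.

44/1
3875/88
78777/1789
113657157/2581117
4094812607/92991860
103279572431/2345445436
107220916405277/2434952073359
2790234934370524/63365326154495
47541214800704185/1079645496699774
1238861819752679334/28134148240348619

APPEND 44: p_0 = 44·1 + 0 = 44, q_0 = 44·0 + 1 = 1 → 44/1
APPEND 29: p_1 = 29·44 + 1 = 1277, q_1 = 29·1 + 0 = 29 → 1277/29
APPEND 3: p_2 = 3·1277 + 44 = 3875, q_2 = 3·29 + 1 = 88 → 3875/88
APPEND 20: p_3 = 20·3875 + 1277 = 78777, q_3 = 20·88 + 29 = 1789 → 78777/1789
APPEND 40: p_4 = 40·78777 + 3875 = 3154955, q_4 = 40·1789 + 88 = 71648 → 3154955/71648
APPEND 36: p_5 = 36·3154955 + 78777 = 113657157, q_5 = 36·71648 + 1789 = 2581117 → 113657157/2581117
APPEND 36: p_6 = 36·113657157 + 3154955 = 4094812607, q_6 = 36·2581117 + 71648 = 92991860 → 4094812607/92991860
APPEND 3: p_7 = 3·4094812607 + 113657157 = 12398094978, q_7 = 3·92991860 + 2581117 = 281556697 → 12398094978/281556697
APPEND 8: p_8 = 8·12398094978 + 4094812607 = 103279572431, q_8 = 8·281556697 + 92991860 = 2345445436 → 103279572431/2345445436
APPEND 24: p_9 = 24·103279572431 + 12398094978 = 2491107833322, q_9 = 24·2345445436 + 281556697 = 56572247161 → 2491107833322/56572247161
APPEND 43: p_10 = 43·2491107833322 + 103279572431 = 107220916405277, q_10 = 43·56572247161 + 2345445436 = 2434952073359 → 107220916405277/2434952073359
APPEND 26: p_11 = 26·107220916405277 + 2491107833322 = 2790234934370524, q_11 = 26·2434952073359 + 56572247161 = 63365326154495 → 2790234934370524/63365326154495
APPEND 17: p_12 = 17·2790234934370524 + 107220916405277 = 47541214800704185, q_12 = 17·63365326154495 + 2434952073359 = 1079645496699774 → 47541214800704185/1079645496699774
APPEND 26: p_13 = 26·47541214800704185 + 2790234934370524 = 1238861819752679334, q_13 = 26·1079645496699774 + 63365326154495 = 28134148240348619 → 1238861819752679334/28134148240348619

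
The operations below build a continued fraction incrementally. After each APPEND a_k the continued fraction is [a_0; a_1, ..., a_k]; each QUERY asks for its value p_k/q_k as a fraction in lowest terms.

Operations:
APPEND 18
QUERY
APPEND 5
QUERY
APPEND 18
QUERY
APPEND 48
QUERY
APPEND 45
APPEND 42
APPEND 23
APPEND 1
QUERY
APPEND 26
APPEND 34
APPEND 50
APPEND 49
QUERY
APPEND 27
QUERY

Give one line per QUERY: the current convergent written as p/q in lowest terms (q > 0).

18/1
91/5
1656/91
79579/4373
3616865295/198752836
8139108469377737/447257710436917
219921965197463973/12085082168283866

APPEND 18: p_0 = 18·1 + 0 = 18, q_0 = 18·0 + 1 = 1 → 18/1
APPEND 5: p_1 = 5·18 + 1 = 91, q_1 = 5·1 + 0 = 5 → 91/5
APPEND 18: p_2 = 18·91 + 18 = 1656, q_2 = 18·5 + 1 = 91 → 1656/91
APPEND 48: p_3 = 48·1656 + 91 = 79579, q_3 = 48·91 + 5 = 4373 → 79579/4373
APPEND 45: p_4 = 45·79579 + 1656 = 3582711, q_4 = 45·4373 + 91 = 196876 → 3582711/196876
APPEND 42: p_5 = 42·3582711 + 79579 = 150553441, q_5 = 42·196876 + 4373 = 8273165 → 150553441/8273165
APPEND 23: p_6 = 23·150553441 + 3582711 = 3466311854, q_6 = 23·8273165 + 196876 = 190479671 → 3466311854/190479671
APPEND 1: p_7 = 1·3466311854 + 150553441 = 3616865295, q_7 = 1·190479671 + 8273165 = 198752836 → 3616865295/198752836
APPEND 26: p_8 = 26·3616865295 + 3466311854 = 97504809524, q_8 = 26·198752836 + 190479671 = 5358053407 → 97504809524/5358053407
APPEND 34: p_9 = 34·97504809524 + 3616865295 = 3318780389111, q_9 = 34·5358053407 + 198752836 = 182372568674 → 3318780389111/182372568674
APPEND 50: p_10 = 50·3318780389111 + 97504809524 = 166036524265074, q_10 = 50·182372568674 + 5358053407 = 9123986487107 → 166036524265074/9123986487107
APPEND 49: p_11 = 49·166036524265074 + 3318780389111 = 8139108469377737, q_11 = 49·9123986487107 + 182372568674 = 447257710436917 → 8139108469377737/447257710436917
APPEND 27: p_12 = 27·8139108469377737 + 166036524265074 = 219921965197463973, q_12 = 27·447257710436917 + 9123986487107 = 12085082168283866 → 219921965197463973/12085082168283866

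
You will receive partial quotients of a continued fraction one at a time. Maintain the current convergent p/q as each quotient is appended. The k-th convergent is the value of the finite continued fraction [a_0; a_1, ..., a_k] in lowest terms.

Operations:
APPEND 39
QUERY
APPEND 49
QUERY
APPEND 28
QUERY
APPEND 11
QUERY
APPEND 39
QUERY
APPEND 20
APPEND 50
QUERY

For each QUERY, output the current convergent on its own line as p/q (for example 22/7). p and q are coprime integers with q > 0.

APPEND 39: p_0 = 39·1 + 0 = 39, q_0 = 39·0 + 1 = 1 → 39/1
APPEND 49: p_1 = 49·39 + 1 = 1912, q_1 = 49·1 + 0 = 49 → 1912/49
APPEND 28: p_2 = 28·1912 + 39 = 53575, q_2 = 28·49 + 1 = 1373 → 53575/1373
APPEND 11: p_3 = 11·53575 + 1912 = 591237, q_3 = 11·1373 + 49 = 15152 → 591237/15152
APPEND 39: p_4 = 39·591237 + 53575 = 23111818, q_4 = 39·15152 + 1373 = 592301 → 23111818/592301
APPEND 20: p_5 = 20·23111818 + 591237 = 462827597, q_5 = 20·592301 + 15152 = 11861172 → 462827597/11861172
APPEND 50: p_6 = 50·462827597 + 23111818 = 23164491668, q_6 = 50·11861172 + 592301 = 593650901 → 23164491668/593650901

39/1
1912/49
53575/1373
591237/15152
23111818/592301
23164491668/593650901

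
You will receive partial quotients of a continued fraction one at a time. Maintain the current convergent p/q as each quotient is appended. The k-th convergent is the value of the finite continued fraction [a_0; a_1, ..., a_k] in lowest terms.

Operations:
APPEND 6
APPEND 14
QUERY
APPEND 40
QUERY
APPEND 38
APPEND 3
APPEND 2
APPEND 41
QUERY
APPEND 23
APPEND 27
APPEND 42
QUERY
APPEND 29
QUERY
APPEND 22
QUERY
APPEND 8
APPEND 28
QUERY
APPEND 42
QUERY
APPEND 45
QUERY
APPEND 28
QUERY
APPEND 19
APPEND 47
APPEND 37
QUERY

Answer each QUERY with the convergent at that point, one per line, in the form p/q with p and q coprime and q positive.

APPEND 6: p_0 = 6·1 + 0 = 6, q_0 = 6·0 + 1 = 1 → 6/1
APPEND 14: p_1 = 14·6 + 1 = 85, q_1 = 14·1 + 0 = 14 → 85/14
APPEND 40: p_2 = 40·85 + 6 = 3406, q_2 = 40·14 + 1 = 561 → 3406/561
APPEND 38: p_3 = 38·3406 + 85 = 129513, q_3 = 38·561 + 14 = 21332 → 129513/21332
APPEND 3: p_4 = 3·129513 + 3406 = 391945, q_4 = 3·21332 + 561 = 64557 → 391945/64557
APPEND 2: p_5 = 2·391945 + 129513 = 913403, q_5 = 2·64557 + 21332 = 150446 → 913403/150446
APPEND 41: p_6 = 41·913403 + 391945 = 37841468, q_6 = 41·150446 + 64557 = 6232843 → 37841468/6232843
APPEND 23: p_7 = 23·37841468 + 913403 = 871267167, q_7 = 23·6232843 + 150446 = 143505835 → 871267167/143505835
APPEND 27: p_8 = 27·871267167 + 37841468 = 23562054977, q_8 = 27·143505835 + 6232843 = 3880890388 → 23562054977/3880890388
APPEND 42: p_9 = 42·23562054977 + 871267167 = 990477576201, q_9 = 42·3880890388 + 143505835 = 163140902131 → 990477576201/163140902131
APPEND 29: p_10 = 29·990477576201 + 23562054977 = 28747411764806, q_10 = 29·163140902131 + 3880890388 = 4734967052187 → 28747411764806/4734967052187
APPEND 22: p_11 = 22·28747411764806 + 990477576201 = 633433536401933, q_11 = 22·4734967052187 + 163140902131 = 104332416050245 → 633433536401933/104332416050245
APPEND 8: p_12 = 8·633433536401933 + 28747411764806 = 5096215702980270, q_12 = 8·104332416050245 + 4734967052187 = 839394295454147 → 5096215702980270/839394295454147
APPEND 28: p_13 = 28·5096215702980270 + 633433536401933 = 143327473219849493, q_13 = 28·839394295454147 + 104332416050245 = 23607372688766361 → 143327473219849493/23607372688766361
APPEND 42: p_14 = 42·143327473219849493 + 5096215702980270 = 6024850090936658976, q_14 = 42·23607372688766361 + 839394295454147 = 992349047223641309 → 6024850090936658976/992349047223641309
APPEND 45: p_15 = 45·6024850090936658976 + 143327473219849493 = 271261581565369503413, q_15 = 45·992349047223641309 + 23607372688766361 = 44679314497752625266 → 271261581565369503413/44679314497752625266
APPEND 28: p_16 = 28·271261581565369503413 + 6024850090936658976 = 7601349133921282754540, q_16 = 28·44679314497752625266 + 992349047223641309 = 1252013154984297148757 → 7601349133921282754540/1252013154984297148757
APPEND 19: p_17 = 19·7601349133921282754540 + 271261581565369503413 = 144696895126069741839673, q_17 = 19·1252013154984297148757 + 44679314497752625266 = 23832929259199398451649 → 144696895126069741839673/23832929259199398451649
APPEND 47: p_18 = 47·144696895126069741839673 + 7601349133921282754540 = 6808355420059199149219171, q_18 = 47·23832929259199398451649 + 1252013154984297148757 = 1121399688337356024376260 → 6808355420059199149219171/1121399688337356024376260
APPEND 37: p_19 = 37·6808355420059199149219171 + 144696895126069741839673 = 252053847437316438262949000, q_19 = 37·1121399688337356024376260 + 23832929259199398451649 = 41515621397741372300373269 → 252053847437316438262949000/41515621397741372300373269

85/14
3406/561
37841468/6232843
990477576201/163140902131
28747411764806/4734967052187
633433536401933/104332416050245
143327473219849493/23607372688766361
6024850090936658976/992349047223641309
271261581565369503413/44679314497752625266
7601349133921282754540/1252013154984297148757
252053847437316438262949000/41515621397741372300373269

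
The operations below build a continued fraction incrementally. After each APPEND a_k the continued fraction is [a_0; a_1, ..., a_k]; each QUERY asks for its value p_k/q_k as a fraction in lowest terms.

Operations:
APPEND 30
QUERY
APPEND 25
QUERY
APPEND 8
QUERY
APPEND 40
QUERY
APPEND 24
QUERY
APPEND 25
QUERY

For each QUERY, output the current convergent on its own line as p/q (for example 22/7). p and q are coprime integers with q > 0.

APPEND 30: p_0 = 30·1 + 0 = 30, q_0 = 30·0 + 1 = 1 → 30/1
APPEND 25: p_1 = 25·30 + 1 = 751, q_1 = 25·1 + 0 = 25 → 751/25
APPEND 8: p_2 = 8·751 + 30 = 6038, q_2 = 8·25 + 1 = 201 → 6038/201
APPEND 40: p_3 = 40·6038 + 751 = 242271, q_3 = 40·201 + 25 = 8065 → 242271/8065
APPEND 24: p_4 = 24·242271 + 6038 = 5820542, q_4 = 24·8065 + 201 = 193761 → 5820542/193761
APPEND 25: p_5 = 25·5820542 + 242271 = 145755821, q_5 = 25·193761 + 8065 = 4852090 → 145755821/4852090

30/1
751/25
6038/201
242271/8065
5820542/193761
145755821/4852090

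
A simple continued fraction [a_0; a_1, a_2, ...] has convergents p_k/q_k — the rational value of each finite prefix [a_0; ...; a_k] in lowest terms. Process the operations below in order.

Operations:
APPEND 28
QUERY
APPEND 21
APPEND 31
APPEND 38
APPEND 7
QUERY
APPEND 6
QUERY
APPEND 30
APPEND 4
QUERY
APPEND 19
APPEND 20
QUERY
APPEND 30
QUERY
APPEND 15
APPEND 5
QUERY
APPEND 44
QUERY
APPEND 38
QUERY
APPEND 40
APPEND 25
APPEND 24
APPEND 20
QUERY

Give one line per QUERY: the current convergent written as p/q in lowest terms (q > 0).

28/1
4886752/174231
30016007/1070183
3651483855/130189067
1409322687995/50247628947
42349964200057/1509934740404
3225643892644307/115006278415439
142564990062038358/5082975519014323
5420695266250101911/193268076000959713
2616015529007662651761101/93270745401945378865888

APPEND 28: p_0 = 28·1 + 0 = 28, q_0 = 28·0 + 1 = 1 → 28/1
APPEND 21: p_1 = 21·28 + 1 = 589, q_1 = 21·1 + 0 = 21 → 589/21
APPEND 31: p_2 = 31·589 + 28 = 18287, q_2 = 31·21 + 1 = 652 → 18287/652
APPEND 38: p_3 = 38·18287 + 589 = 695495, q_3 = 38·652 + 21 = 24797 → 695495/24797
APPEND 7: p_4 = 7·695495 + 18287 = 4886752, q_4 = 7·24797 + 652 = 174231 → 4886752/174231
APPEND 6: p_5 = 6·4886752 + 695495 = 30016007, q_5 = 6·174231 + 24797 = 1070183 → 30016007/1070183
APPEND 30: p_6 = 30·30016007 + 4886752 = 905366962, q_6 = 30·1070183 + 174231 = 32279721 → 905366962/32279721
APPEND 4: p_7 = 4·905366962 + 30016007 = 3651483855, q_7 = 4·32279721 + 1070183 = 130189067 → 3651483855/130189067
APPEND 19: p_8 = 19·3651483855 + 905366962 = 70283560207, q_8 = 19·130189067 + 32279721 = 2505871994 → 70283560207/2505871994
APPEND 20: p_9 = 20·70283560207 + 3651483855 = 1409322687995, q_9 = 20·2505871994 + 130189067 = 50247628947 → 1409322687995/50247628947
APPEND 30: p_10 = 30·1409322687995 + 70283560207 = 42349964200057, q_10 = 30·50247628947 + 2505871994 = 1509934740404 → 42349964200057/1509934740404
APPEND 15: p_11 = 15·42349964200057 + 1409322687995 = 636658785688850, q_11 = 15·1509934740404 + 50247628947 = 22699268735007 → 636658785688850/22699268735007
APPEND 5: p_12 = 5·636658785688850 + 42349964200057 = 3225643892644307, q_12 = 5·22699268735007 + 1509934740404 = 115006278415439 → 3225643892644307/115006278415439
APPEND 44: p_13 = 44·3225643892644307 + 636658785688850 = 142564990062038358, q_13 = 44·115006278415439 + 22699268735007 = 5082975519014323 → 142564990062038358/5082975519014323
APPEND 38: p_14 = 38·142564990062038358 + 3225643892644307 = 5420695266250101911, q_14 = 38·5082975519014323 + 115006278415439 = 193268076000959713 → 5420695266250101911/193268076000959713
APPEND 40: p_15 = 40·5420695266250101911 + 142564990062038358 = 216970375640066114798, q_15 = 40·193268076000959713 + 5082975519014323 = 7735806015557402843 → 216970375640066114798/7735806015557402843
APPEND 25: p_16 = 25·216970375640066114798 + 5420695266250101911 = 5429680086267902971861, q_16 = 25·7735806015557402843 + 193268076000959713 = 193588418464936030788 → 5429680086267902971861/193588418464936030788
APPEND 24: p_17 = 24·5429680086267902971861 + 216970375640066114798 = 130529292446069737439462, q_17 = 24·193588418464936030788 + 7735806015557402843 = 4653857849174022141755 → 130529292446069737439462/4653857849174022141755
APPEND 20: p_18 = 20·130529292446069737439462 + 5429680086267902971861 = 2616015529007662651761101, q_18 = 20·4653857849174022141755 + 193588418464936030788 = 93270745401945378865888 → 2616015529007662651761101/93270745401945378865888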